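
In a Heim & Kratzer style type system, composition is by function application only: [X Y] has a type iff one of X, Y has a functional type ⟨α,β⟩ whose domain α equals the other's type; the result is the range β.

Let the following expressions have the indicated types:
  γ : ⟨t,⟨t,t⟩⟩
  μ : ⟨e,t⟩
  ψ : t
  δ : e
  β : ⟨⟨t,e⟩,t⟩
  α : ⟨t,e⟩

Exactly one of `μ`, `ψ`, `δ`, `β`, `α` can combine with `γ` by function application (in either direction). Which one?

μ : ⟨e,t⟩ — γ needs t; μ needs e; neither fits.
ψ — combines: γ : ⟨t,⟨t,t⟩⟩ takes ψ : t as argument, giving ⟨t,t⟩.
δ : e — γ needs t; δ needs nothing (atomic); neither fits.
β : ⟨⟨t,e⟩,t⟩ — γ needs t; β needs ⟨t,e⟩; neither fits.
α : ⟨t,e⟩ — γ needs t; α needs t; neither fits.

ψ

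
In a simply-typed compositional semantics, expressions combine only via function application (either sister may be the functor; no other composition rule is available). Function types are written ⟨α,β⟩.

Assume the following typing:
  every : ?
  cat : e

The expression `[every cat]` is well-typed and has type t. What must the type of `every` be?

⟨e,t⟩

[every cat] must have type t. The sister cat has type e; that is not a function onto t, so every must be the functor, of type ⟨e,t⟩.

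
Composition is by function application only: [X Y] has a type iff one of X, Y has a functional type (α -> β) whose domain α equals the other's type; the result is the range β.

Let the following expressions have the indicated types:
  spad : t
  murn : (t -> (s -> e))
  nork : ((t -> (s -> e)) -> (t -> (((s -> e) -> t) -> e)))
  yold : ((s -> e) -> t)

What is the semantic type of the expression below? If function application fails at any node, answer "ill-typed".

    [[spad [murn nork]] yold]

At [murn nork], nork : ((t -> (s -> e)) -> (t -> (((s -> e) -> t) -> e))) takes murn : (t -> (s -> e)), giving (t -> (((s -> e) -> t) -> e)).
At [spad [murn nork]], [murn nork] : (t -> (((s -> e) -> t) -> e)) takes spad : t, giving (((s -> e) -> t) -> e).
At [[spad [murn nork]] yold], [spad [murn nork]] : (((s -> e) -> t) -> e) takes yold : ((s -> e) -> t), giving e.

e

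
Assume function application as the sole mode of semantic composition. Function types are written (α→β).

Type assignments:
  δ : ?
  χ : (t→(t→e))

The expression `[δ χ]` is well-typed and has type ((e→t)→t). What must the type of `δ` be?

[δ χ] is required to be ((e→t)→t). χ : (t→(t→e)) cannot yield ((e→t)→t) as functor, so δ : ((t→(t→e))→((e→t)→t)).

((t→(t→e))→((e→t)→t))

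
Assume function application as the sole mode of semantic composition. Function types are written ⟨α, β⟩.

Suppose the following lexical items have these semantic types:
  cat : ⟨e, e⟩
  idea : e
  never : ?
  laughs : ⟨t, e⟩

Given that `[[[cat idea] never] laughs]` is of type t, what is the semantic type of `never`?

⟨e, ⟨⟨t, e⟩, t⟩⟩

For [[[cat idea] never] laughs] to have type t with laughs of type ⟨t, e⟩, [[cat idea] never] must be the function: [[cat idea] never] : ⟨⟨t, e⟩, t⟩.
For [[cat idea] never] to have type ⟨⟨t, e⟩, t⟩ with [cat idea] of type e, never must be the function: never : ⟨e, ⟨⟨t, e⟩, t⟩⟩.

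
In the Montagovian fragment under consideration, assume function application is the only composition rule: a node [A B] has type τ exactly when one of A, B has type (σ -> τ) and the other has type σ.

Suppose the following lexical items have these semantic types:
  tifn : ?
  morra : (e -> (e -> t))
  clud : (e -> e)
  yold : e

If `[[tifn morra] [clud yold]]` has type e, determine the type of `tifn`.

For [[tifn morra] [clud yold]] to have type e with [clud yold] of type e, [tifn morra] must be the function: [tifn morra] : (e -> e).
For [tifn morra] to have type (e -> e) with morra of type (e -> (e -> t)), tifn must be the function: tifn : ((e -> (e -> t)) -> (e -> e)).

((e -> (e -> t)) -> (e -> e))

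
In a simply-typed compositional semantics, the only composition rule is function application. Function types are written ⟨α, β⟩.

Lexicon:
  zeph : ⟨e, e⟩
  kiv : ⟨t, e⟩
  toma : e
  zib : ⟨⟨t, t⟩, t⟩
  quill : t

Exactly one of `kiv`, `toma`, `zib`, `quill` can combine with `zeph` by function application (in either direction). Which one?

toma

kiv : ⟨t, e⟩ — does not combine with zeph.
toma — combines: zeph : ⟨e, e⟩ takes toma : e as argument, giving e.
zib : ⟨⟨t, t⟩, t⟩ — does not combine with zeph.
quill : t — does not combine with zeph.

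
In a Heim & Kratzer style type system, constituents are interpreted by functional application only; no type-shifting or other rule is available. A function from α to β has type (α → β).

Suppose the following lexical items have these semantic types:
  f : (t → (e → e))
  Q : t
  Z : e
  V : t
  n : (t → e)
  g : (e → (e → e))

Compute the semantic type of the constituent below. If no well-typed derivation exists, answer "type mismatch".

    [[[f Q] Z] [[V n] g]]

e

At [f Q], f : (t → (e → e)) takes Q : t, giving (e → e).
At [[f Q] Z], [f Q] : (e → e) takes Z : e, giving e.
At [V n], n : (t → e) takes V : t, giving e.
At [[V n] g], g : (e → (e → e)) takes [V n] : e, giving (e → e).
At [[[f Q] Z] [[V n] g]], [[V n] g] : (e → e) takes [[f Q] Z] : e, giving e.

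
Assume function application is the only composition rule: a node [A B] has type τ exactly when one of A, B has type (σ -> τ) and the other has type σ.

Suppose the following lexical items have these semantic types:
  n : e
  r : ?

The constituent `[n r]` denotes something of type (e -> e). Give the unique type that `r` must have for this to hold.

(e -> (e -> e))

[n r] must have type (e -> e). The sister n has type e; that is not a function onto (e -> e), so r must be the functor, of type (e -> (e -> e)).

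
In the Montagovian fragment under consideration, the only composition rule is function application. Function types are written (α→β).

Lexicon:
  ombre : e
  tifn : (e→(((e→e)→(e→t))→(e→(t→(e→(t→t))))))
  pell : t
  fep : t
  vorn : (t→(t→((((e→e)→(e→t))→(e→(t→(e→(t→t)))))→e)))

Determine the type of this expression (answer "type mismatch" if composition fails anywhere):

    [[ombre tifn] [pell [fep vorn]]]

e

At [ombre tifn], tifn : (e→(((e→e)→(e→t))→(e→(t→(e→(t→t)))))) takes ombre : e, giving (((e→e)→(e→t))→(e→(t→(e→(t→t))))).
At [fep vorn], vorn : (t→(t→((((e→e)→(e→t))→(e→(t→(e→(t→t)))))→e))) takes fep : t, giving (t→((((e→e)→(e→t))→(e→(t→(e→(t→t)))))→e)).
At [pell [fep vorn]], [fep vorn] : (t→((((e→e)→(e→t))→(e→(t→(e→(t→t)))))→e)) takes pell : t, giving ((((e→e)→(e→t))→(e→(t→(e→(t→t)))))→e).
At [[ombre tifn] [pell [fep vorn]]], [pell [fep vorn]] : ((((e→e)→(e→t))→(e→(t→(e→(t→t)))))→e) takes [ombre tifn] : (((e→e)→(e→t))→(e→(t→(e→(t→t))))), giving e.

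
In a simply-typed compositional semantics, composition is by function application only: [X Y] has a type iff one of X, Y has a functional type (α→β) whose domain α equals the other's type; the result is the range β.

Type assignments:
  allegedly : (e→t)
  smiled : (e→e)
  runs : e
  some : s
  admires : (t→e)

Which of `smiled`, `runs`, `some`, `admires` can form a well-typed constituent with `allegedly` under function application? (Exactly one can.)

smiled : (e→e) — allegedly needs e; smiled needs e; neither fits.
runs — combines: allegedly : (e→t) takes runs : e as argument, giving t.
some : s — allegedly needs e; some needs nothing (atomic); neither fits.
admires : (t→e) — allegedly needs e; admires needs t; neither fits.

runs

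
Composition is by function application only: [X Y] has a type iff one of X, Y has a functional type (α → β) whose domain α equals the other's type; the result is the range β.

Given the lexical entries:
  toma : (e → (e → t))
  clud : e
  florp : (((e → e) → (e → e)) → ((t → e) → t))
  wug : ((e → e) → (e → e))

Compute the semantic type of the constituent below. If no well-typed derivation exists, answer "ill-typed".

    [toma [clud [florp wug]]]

[florp wug]: functor florp : (((e → e) → (e → e)) → ((t → e) → t)), argument wug : ((e → e) → (e → e)); result ((t → e) → t).
[clud [florp wug]]: e with ((t → e) → t) — neither is a function whose domain matches the other; composition fails here.

ill-typed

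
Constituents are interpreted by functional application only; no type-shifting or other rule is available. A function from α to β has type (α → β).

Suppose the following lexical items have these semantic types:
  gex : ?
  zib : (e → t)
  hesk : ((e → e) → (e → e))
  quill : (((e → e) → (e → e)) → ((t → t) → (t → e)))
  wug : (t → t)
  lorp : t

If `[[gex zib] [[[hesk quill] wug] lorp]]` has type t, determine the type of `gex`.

[[gex zib] [[[hesk quill] wug] lorp]] is required to be t. [[[hesk quill] wug] lorp] : e cannot yield t as functor, so [gex zib] : (e → t).
[gex zib] is required to be (e → t). zib : (e → t) cannot yield (e → t) as functor, so gex : ((e → t) → (e → t)).

((e → t) → (e → t))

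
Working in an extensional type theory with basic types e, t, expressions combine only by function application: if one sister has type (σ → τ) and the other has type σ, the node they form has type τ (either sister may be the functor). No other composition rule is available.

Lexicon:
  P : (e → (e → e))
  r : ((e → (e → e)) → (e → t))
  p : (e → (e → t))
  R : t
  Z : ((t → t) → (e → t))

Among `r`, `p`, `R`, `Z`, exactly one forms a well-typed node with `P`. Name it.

r — combines: r : ((e → (e → e)) → (e → t)) takes P : (e → (e → e)) as argument, giving (e → t).
p : (e → (e → t)) — neither side's domain matches the other.
R : t — neither side's domain matches the other.
Z : ((t → t) → (e → t)) — neither side's domain matches the other.

r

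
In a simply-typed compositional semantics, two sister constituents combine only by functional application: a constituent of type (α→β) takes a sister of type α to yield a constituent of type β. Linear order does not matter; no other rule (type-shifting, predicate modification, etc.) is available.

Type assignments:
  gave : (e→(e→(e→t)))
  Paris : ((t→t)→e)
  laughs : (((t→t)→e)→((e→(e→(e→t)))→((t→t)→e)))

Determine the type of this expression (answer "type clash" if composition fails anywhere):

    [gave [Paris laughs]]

((t→t)→e)

[Paris laughs] — laughs of type (((t→t)→e)→((e→(e→(e→t)))→((t→t)→e))) combines with Paris of type ((t→t)→e): type ((e→(e→(e→t)))→((t→t)→e)).
[gave [Paris laughs]] — [Paris laughs] of type ((e→(e→(e→t)))→((t→t)→e)) combines with gave of type (e→(e→(e→t))): type ((t→t)→e).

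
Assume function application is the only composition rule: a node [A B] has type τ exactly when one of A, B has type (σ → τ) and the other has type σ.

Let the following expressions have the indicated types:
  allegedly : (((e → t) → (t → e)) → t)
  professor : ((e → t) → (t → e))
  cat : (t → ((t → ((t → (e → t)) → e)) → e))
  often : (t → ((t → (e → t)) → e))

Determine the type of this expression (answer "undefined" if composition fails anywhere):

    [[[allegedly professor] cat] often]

e

[allegedly professor]: functor allegedly : (((e → t) → (t → e)) → t), argument professor : ((e → t) → (t → e)); result t.
[[allegedly professor] cat]: functor cat : (t → ((t → ((t → (e → t)) → e)) → e)), argument [allegedly professor] : t; result ((t → ((t → (e → t)) → e)) → e).
[[[allegedly professor] cat] often]: functor [[allegedly professor] cat] : ((t → ((t → (e → t)) → e)) → e), argument often : (t → ((t → (e → t)) → e)); result e.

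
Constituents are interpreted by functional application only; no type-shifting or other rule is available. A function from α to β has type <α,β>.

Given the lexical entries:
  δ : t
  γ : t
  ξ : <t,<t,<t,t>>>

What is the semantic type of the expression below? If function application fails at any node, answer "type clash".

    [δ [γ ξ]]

[γ ξ]: functor ξ : <t,<t,<t,t>>>, argument γ : t; result <t,<t,t>>.
[δ [γ ξ]]: functor [γ ξ] : <t,<t,t>>, argument δ : t; result <t,t>.

<t,t>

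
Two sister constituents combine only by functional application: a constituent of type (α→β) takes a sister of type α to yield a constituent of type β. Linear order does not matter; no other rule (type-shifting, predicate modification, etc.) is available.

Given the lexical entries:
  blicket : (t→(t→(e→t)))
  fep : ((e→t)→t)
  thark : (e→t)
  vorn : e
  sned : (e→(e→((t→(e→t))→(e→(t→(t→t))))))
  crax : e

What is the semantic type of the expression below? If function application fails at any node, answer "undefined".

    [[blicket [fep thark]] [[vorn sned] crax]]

(e→(t→(t→t)))

[fep thark]: functor fep : ((e→t)→t), argument thark : (e→t); result t.
[blicket [fep thark]]: functor blicket : (t→(t→(e→t))), argument [fep thark] : t; result (t→(e→t)).
[vorn sned]: functor sned : (e→(e→((t→(e→t))→(e→(t→(t→t)))))), argument vorn : e; result (e→((t→(e→t))→(e→(t→(t→t))))).
[[vorn sned] crax]: functor [vorn sned] : (e→((t→(e→t))→(e→(t→(t→t))))), argument crax : e; result ((t→(e→t))→(e→(t→(t→t)))).
[[blicket [fep thark]] [[vorn sned] crax]]: functor [[vorn sned] crax] : ((t→(e→t))→(e→(t→(t→t)))), argument [blicket [fep thark]] : (t→(e→t)); result (e→(t→(t→t))).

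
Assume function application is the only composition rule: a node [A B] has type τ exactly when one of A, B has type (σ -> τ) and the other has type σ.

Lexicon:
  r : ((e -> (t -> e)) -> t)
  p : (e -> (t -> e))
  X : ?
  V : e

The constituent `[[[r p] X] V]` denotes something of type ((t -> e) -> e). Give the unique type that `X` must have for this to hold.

[[[r p] X] V] is required to be ((t -> e) -> e). V : e cannot yield ((t -> e) -> e) as functor, so [[r p] X] : (e -> ((t -> e) -> e)).
[[r p] X] is required to be (e -> ((t -> e) -> e)). [r p] : t cannot yield (e -> ((t -> e) -> e)) as functor, so X : (t -> (e -> ((t -> e) -> e))).

(t -> (e -> ((t -> e) -> e)))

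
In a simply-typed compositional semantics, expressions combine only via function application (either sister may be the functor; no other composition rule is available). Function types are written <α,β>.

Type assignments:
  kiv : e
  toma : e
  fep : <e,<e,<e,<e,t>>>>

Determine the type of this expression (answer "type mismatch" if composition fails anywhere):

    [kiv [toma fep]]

<e,<e,t>>

[toma fep]: functor fep : <e,<e,<e,<e,t>>>>, argument toma : e; result <e,<e,<e,t>>>.
[kiv [toma fep]]: functor [toma fep] : <e,<e,<e,t>>>, argument kiv : e; result <e,<e,t>>.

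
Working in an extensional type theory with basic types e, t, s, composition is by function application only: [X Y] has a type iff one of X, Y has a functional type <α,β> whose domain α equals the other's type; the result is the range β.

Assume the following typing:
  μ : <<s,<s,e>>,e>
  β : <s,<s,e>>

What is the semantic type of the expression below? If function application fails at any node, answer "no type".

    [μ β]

e

[μ β]: functor μ : <<s,<s,e>>,e>, argument β : <s,<s,e>>; result e.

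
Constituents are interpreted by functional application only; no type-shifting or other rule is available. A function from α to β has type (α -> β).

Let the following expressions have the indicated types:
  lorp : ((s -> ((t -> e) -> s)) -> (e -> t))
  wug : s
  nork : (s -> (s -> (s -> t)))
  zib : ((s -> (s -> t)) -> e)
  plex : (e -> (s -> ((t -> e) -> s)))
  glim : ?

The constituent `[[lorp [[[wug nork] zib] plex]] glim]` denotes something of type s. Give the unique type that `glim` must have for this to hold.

[[lorp [[[wug nork] zib] plex]] glim] is required to be s. [lorp [[[wug nork] zib] plex]] : (e -> t) cannot yield s as functor, so glim : ((e -> t) -> s).

((e -> t) -> s)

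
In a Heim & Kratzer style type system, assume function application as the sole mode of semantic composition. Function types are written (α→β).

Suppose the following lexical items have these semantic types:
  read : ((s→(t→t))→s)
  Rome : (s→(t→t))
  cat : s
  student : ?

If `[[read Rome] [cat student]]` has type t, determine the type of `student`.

(s→(s→t))

For [[read Rome] [cat student]] to have type t with [read Rome] of type s, [cat student] must be the function: [cat student] : (s→t).
For [cat student] to have type (s→t) with cat of type s, student must be the function: student : (s→(s→t)).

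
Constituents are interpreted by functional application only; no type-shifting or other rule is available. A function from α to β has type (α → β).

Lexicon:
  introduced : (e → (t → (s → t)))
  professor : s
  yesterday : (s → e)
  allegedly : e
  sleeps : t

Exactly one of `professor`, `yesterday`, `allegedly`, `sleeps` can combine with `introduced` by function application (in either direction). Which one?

allegedly

professor : s — does not combine with introduced.
yesterday : (s → e) — does not combine with introduced.
allegedly — combines: introduced : (e → (t → (s → t))) takes allegedly : e as argument, giving (t → (s → t)).
sleeps : t — does not combine with introduced.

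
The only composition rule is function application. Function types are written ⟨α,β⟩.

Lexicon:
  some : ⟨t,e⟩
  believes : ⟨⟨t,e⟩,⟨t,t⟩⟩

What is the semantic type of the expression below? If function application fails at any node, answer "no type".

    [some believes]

[some believes]: functor believes : ⟨⟨t,e⟩,⟨t,t⟩⟩, argument some : ⟨t,e⟩; result ⟨t,t⟩.

⟨t,t⟩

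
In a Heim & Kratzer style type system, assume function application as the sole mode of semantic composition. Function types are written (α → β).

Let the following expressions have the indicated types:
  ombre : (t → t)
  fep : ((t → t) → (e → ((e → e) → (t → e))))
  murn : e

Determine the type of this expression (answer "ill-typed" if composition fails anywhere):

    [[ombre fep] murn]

[ombre fep]: fep is ((t → t) → (e → ((e → e) → (t → e)))), ombre is (t → t); result (e → ((e → e) → (t → e))).
[[ombre fep] murn]: [ombre fep] is (e → ((e → e) → (t → e))), murn is e; result ((e → e) → (t → e)).

((e → e) → (t → e))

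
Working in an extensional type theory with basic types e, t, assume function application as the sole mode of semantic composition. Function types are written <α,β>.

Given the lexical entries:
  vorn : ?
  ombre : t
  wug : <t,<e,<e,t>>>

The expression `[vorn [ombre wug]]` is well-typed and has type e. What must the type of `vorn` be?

<<e,<e,t>>,e>

[vorn [ombre wug]] is required to be e. [ombre wug] : <e,<e,t>> cannot yield e as functor, so vorn : <<e,<e,t>>,e>.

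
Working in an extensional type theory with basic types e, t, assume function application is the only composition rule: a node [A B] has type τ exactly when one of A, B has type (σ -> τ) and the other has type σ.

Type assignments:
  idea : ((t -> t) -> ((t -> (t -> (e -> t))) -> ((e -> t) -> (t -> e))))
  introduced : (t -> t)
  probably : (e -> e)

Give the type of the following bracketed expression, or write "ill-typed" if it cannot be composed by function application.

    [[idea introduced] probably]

[idea introduced]: ((t -> t) -> ((t -> (t -> (e -> t))) -> ((e -> t) -> (t -> e)))) applied to (t -> t) yields ((t -> (t -> (e -> t))) -> ((e -> t) -> (t -> e))).
[[idea introduced] probably]: ((t -> (t -> (e -> t))) -> ((e -> t) -> (t -> e))) with (e -> e) — neither is a function whose domain matches the other; composition fails here.

ill-typed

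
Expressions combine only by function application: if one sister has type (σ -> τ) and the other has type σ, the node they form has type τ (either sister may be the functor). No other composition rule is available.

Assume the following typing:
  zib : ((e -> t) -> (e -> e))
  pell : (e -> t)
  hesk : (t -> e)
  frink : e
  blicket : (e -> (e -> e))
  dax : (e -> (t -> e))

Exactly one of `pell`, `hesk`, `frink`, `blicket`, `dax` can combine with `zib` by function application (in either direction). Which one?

pell — combines: zib : ((e -> t) -> (e -> e)) takes pell : (e -> t) as argument, giving (e -> e).
hesk : (t -> e) — zib needs (e -> t); hesk needs t; neither fits.
frink : e — zib needs (e -> t); frink needs nothing (atomic); neither fits.
blicket : (e -> (e -> e)) — zib needs (e -> t); blicket needs e; neither fits.
dax : (e -> (t -> e)) — zib needs (e -> t); dax needs e; neither fits.

pell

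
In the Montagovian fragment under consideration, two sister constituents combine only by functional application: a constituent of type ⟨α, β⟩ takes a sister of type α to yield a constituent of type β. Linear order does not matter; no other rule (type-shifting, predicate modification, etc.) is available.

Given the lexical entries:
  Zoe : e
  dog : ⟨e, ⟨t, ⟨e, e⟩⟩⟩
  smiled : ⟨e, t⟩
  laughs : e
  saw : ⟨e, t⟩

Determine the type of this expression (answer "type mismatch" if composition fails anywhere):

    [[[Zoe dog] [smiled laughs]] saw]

[Zoe dog]: functor dog : ⟨e, ⟨t, ⟨e, e⟩⟩⟩, argument Zoe : e; result ⟨t, ⟨e, e⟩⟩.
[smiled laughs]: functor smiled : ⟨e, t⟩, argument laughs : e; result t.
[[Zoe dog] [smiled laughs]]: functor [Zoe dog] : ⟨t, ⟨e, e⟩⟩, argument [smiled laughs] : t; result ⟨e, e⟩.
[[[Zoe dog] [smiled laughs]] saw]: ⟨e, e⟩ with ⟨e, t⟩ — neither is a function whose domain matches the other; composition fails here.

type mismatch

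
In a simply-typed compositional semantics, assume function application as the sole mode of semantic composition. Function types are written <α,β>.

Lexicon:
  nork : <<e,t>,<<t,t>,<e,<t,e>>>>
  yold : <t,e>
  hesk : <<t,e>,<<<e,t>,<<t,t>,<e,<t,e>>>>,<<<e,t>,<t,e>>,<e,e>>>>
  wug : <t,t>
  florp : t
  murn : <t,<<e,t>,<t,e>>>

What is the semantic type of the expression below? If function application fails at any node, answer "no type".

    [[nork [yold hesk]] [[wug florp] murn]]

<e,e>

[yold hesk]: hesk is <<t,e>,<<<e,t>,<<t,t>,<e,<t,e>>>>,<<<e,t>,<t,e>>,<e,e>>>>, yold is <t,e>; result <<<e,t>,<<t,t>,<e,<t,e>>>>,<<<e,t>,<t,e>>,<e,e>>>.
[nork [yold hesk]]: [yold hesk] is <<<e,t>,<<t,t>,<e,<t,e>>>>,<<<e,t>,<t,e>>,<e,e>>>, nork is <<e,t>,<<t,t>,<e,<t,e>>>>; result <<<e,t>,<t,e>>,<e,e>>.
[wug florp]: wug is <t,t>, florp is t; result t.
[[wug florp] murn]: murn is <t,<<e,t>,<t,e>>>, [wug florp] is t; result <<e,t>,<t,e>>.
[[nork [yold hesk]] [[wug florp] murn]]: [nork [yold hesk]] is <<<e,t>,<t,e>>,<e,e>>, [[wug florp] murn] is <<e,t>,<t,e>>; result <e,e>.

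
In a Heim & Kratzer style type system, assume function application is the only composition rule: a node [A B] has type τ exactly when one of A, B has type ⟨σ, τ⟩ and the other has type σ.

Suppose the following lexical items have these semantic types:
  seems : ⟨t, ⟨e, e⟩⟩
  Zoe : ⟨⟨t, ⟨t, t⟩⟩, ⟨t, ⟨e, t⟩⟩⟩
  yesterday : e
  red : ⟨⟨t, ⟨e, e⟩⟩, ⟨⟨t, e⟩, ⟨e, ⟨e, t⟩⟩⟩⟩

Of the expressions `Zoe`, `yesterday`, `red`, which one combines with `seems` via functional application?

Zoe : ⟨⟨t, ⟨t, t⟩⟩, ⟨t, ⟨e, t⟩⟩⟩ — neither side's domain matches the other.
yesterday : e — neither side's domain matches the other.
red — combines: red : ⟨⟨t, ⟨e, e⟩⟩, ⟨⟨t, e⟩, ⟨e, ⟨e, t⟩⟩⟩⟩ takes seems : ⟨t, ⟨e, e⟩⟩ as argument, giving ⟨⟨t, e⟩, ⟨e, ⟨e, t⟩⟩⟩.

red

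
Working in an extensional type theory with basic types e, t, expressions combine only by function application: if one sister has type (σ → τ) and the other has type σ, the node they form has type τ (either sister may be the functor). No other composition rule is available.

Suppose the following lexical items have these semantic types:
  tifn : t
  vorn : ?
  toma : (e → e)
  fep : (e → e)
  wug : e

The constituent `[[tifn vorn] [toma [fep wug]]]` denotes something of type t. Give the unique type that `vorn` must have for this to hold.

At [[tifn vorn] [toma [fep wug]]] (required: t): [toma [fep wug]] is e, which is not a function with range t; hence [tifn vorn] is the functor — type (e → t).
At [tifn vorn] (required: (e → t)): tifn is t, which is not a function with range (e → t); hence vorn is the functor — type (t → (e → t)).

(t → (e → t))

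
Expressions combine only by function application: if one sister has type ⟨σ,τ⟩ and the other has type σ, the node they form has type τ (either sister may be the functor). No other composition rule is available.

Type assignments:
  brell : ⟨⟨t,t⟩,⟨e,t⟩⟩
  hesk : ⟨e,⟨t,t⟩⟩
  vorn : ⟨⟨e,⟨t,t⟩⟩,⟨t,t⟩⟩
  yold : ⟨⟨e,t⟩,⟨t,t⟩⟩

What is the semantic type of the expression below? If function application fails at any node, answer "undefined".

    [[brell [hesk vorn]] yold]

[hesk vorn] — vorn of type ⟨⟨e,⟨t,t⟩⟩,⟨t,t⟩⟩ combines with hesk of type ⟨e,⟨t,t⟩⟩: type ⟨t,t⟩.
[brell [hesk vorn]] — brell of type ⟨⟨t,t⟩,⟨e,t⟩⟩ combines with [hesk vorn] of type ⟨t,t⟩: type ⟨e,t⟩.
[[brell [hesk vorn]] yold] — yold of type ⟨⟨e,t⟩,⟨t,t⟩⟩ combines with [brell [hesk vorn]] of type ⟨e,t⟩: type ⟨t,t⟩.

⟨t,t⟩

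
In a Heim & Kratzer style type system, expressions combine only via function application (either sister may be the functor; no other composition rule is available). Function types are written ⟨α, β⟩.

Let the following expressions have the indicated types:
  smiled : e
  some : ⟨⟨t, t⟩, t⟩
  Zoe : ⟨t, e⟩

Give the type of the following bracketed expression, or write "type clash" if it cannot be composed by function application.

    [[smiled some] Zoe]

type clash

[smiled some]: e and ⟨⟨t, t⟩, t⟩ cannot combine by function application — type clash.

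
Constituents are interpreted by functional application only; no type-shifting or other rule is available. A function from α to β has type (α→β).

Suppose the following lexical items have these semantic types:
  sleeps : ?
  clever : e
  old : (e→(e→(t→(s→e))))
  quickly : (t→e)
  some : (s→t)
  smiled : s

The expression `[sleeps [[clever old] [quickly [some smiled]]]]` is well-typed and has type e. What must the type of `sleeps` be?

((t→(s→e))→e)

[sleeps [[clever old] [quickly [some smiled]]]] is required to be e. [[clever old] [quickly [some smiled]]] : (t→(s→e)) cannot yield e as functor, so sleeps : ((t→(s→e))→e).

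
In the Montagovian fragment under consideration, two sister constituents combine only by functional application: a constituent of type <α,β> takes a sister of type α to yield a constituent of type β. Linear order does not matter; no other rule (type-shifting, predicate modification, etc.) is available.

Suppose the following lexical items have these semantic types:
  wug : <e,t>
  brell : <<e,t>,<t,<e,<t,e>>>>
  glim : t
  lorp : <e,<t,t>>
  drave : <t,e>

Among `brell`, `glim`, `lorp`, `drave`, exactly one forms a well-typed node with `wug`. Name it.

brell

brell — combines: brell : <<e,t>,<t,<e,<t,e>>>> takes wug : <e,t> as argument, giving <t,<e,<t,e>>>.
glim : t — wug needs e; glim needs nothing (atomic); neither fits.
lorp : <e,<t,t>> — wug needs e; lorp needs e; neither fits.
drave : <t,e> — wug needs e; drave needs t; neither fits.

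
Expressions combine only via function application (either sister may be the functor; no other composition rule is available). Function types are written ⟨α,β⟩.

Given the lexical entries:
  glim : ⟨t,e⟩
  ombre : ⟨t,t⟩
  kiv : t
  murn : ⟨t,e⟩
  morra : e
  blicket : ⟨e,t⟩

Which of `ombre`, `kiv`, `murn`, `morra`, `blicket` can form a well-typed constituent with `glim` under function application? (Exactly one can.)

kiv

ombre : ⟨t,t⟩ — no; glim wants t, and ombre wants t.
kiv — combines: glim : ⟨t,e⟩ takes kiv : t as argument, giving e.
murn : ⟨t,e⟩ — no; glim wants t, and murn wants t.
morra : e — no; glim wants t, and morra wants nothing (atomic).
blicket : ⟨e,t⟩ — no; glim wants t, and blicket wants e.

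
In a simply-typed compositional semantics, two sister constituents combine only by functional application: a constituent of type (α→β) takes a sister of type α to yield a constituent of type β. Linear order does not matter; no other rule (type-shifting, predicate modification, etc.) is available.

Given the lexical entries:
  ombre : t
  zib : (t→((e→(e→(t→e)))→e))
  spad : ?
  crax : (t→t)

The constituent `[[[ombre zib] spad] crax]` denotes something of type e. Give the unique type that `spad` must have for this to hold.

[[[ombre zib] spad] crax] is required to be e. crax : (t→t) cannot yield e as functor, so [[ombre zib] spad] : ((t→t)→e).
[[ombre zib] spad] is required to be ((t→t)→e). [ombre zib] : ((e→(e→(t→e)))→e) cannot yield ((t→t)→e) as functor, so spad : (((e→(e→(t→e)))→e)→((t→t)→e)).

(((e→(e→(t→e)))→e)→((t→t)→e))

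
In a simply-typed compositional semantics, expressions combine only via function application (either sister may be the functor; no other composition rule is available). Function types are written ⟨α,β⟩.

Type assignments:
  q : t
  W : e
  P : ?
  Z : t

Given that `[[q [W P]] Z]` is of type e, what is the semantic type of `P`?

⟨e,⟨t,⟨t,e⟩⟩⟩

At [[q [W P]] Z] (required: e): Z is t, which is not a function with range e; hence [q [W P]] is the functor — type ⟨t,e⟩.
At [q [W P]] (required: ⟨t,e⟩): q is t, which is not a function with range ⟨t,e⟩; hence [W P] is the functor — type ⟨t,⟨t,e⟩⟩.
At [W P] (required: ⟨t,⟨t,e⟩⟩): W is e, which is not a function with range ⟨t,⟨t,e⟩⟩; hence P is the functor — type ⟨e,⟨t,⟨t,e⟩⟩⟩.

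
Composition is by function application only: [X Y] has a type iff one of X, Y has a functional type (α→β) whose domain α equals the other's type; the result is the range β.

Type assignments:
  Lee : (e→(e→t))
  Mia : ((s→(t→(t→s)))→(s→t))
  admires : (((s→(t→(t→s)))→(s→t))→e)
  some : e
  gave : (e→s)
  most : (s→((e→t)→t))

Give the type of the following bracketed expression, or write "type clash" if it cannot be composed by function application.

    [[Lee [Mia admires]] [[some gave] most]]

t

[Mia admires] — admires of type (((s→(t→(t→s)))→(s→t))→e) combines with Mia of type ((s→(t→(t→s)))→(s→t)): type e.
[Lee [Mia admires]] — Lee of type (e→(e→t)) combines with [Mia admires] of type e: type (e→t).
[some gave] — gave of type (e→s) combines with some of type e: type s.
[[some gave] most] — most of type (s→((e→t)→t)) combines with [some gave] of type s: type ((e→t)→t).
[[Lee [Mia admires]] [[some gave] most]] — [[some gave] most] of type ((e→t)→t) combines with [Lee [Mia admires]] of type (e→t): type t.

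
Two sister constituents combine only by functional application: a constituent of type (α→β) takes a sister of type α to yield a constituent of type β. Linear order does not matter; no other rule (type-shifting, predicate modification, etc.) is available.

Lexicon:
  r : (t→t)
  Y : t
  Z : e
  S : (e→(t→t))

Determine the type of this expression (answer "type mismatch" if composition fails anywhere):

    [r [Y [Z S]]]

t

At [Z S], S : (e→(t→t)) takes Z : e, giving (t→t).
At [Y [Z S]], [Z S] : (t→t) takes Y : t, giving t.
At [r [Y [Z S]]], r : (t→t) takes [Y [Z S]] : t, giving t.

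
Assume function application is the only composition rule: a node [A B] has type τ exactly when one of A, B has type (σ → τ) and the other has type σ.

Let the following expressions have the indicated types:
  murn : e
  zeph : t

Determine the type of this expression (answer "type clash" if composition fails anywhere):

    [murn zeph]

type clash

[murn zeph]: e with t — neither is a function whose domain matches the other; composition fails here.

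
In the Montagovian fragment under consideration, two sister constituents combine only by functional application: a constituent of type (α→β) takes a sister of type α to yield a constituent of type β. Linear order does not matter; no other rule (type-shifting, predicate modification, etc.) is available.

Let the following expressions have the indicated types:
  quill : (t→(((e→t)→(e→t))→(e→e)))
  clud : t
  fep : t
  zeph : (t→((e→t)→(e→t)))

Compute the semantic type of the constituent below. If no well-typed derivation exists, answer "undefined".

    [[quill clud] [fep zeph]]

(e→e)

[quill clud] — quill of type (t→(((e→t)→(e→t))→(e→e))) combines with clud of type t: type (((e→t)→(e→t))→(e→e)).
[fep zeph] — zeph of type (t→((e→t)→(e→t))) combines with fep of type t: type ((e→t)→(e→t)).
[[quill clud] [fep zeph]] — [quill clud] of type (((e→t)→(e→t))→(e→e)) combines with [fep zeph] of type ((e→t)→(e→t)): type (e→e).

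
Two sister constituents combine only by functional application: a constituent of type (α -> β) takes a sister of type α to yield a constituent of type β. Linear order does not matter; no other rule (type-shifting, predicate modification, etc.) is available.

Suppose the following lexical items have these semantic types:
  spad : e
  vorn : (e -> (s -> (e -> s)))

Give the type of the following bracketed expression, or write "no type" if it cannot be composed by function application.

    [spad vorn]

[spad vorn] — vorn of type (e -> (s -> (e -> s))) combines with spad of type e: type (s -> (e -> s)).

(s -> (e -> s))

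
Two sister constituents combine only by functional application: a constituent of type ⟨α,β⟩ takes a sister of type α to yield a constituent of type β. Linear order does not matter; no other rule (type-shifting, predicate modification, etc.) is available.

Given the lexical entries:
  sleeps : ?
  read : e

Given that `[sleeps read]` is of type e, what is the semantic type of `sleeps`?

⟨e,e⟩

[sleeps read] must have type e. The sister read has type e; that is not a function onto e, so sleeps must be the functor, of type ⟨e,e⟩.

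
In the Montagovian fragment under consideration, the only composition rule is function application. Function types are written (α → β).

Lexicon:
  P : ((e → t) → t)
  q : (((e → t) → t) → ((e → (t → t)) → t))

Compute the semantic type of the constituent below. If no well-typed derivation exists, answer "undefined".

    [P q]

[P q]: (((e → t) → t) → ((e → (t → t)) → t)) applied to ((e → t) → t) yields ((e → (t → t)) → t).

((e → (t → t)) → t)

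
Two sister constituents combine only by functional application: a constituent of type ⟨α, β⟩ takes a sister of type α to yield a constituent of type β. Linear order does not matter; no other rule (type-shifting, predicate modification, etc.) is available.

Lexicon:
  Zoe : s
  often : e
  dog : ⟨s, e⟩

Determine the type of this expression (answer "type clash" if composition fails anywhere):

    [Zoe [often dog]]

[often dog]: e with ⟨s, e⟩ — neither is a function whose domain matches the other; composition fails here.

type clash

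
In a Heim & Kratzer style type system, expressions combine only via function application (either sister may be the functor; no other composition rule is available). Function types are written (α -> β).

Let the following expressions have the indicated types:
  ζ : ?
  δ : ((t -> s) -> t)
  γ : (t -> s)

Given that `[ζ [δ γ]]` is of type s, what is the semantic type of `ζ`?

(t -> s)

At [ζ [δ γ]] (required: s): [δ γ] is t, which is not a function with range s; hence ζ is the functor — type (t -> s).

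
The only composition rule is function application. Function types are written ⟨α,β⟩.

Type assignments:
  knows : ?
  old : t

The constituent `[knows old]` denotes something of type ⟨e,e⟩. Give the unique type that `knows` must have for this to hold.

[knows old] must have type ⟨e,e⟩. The sister old has type t; that is not a function onto ⟨e,e⟩, so knows must be the functor, of type ⟨t,⟨e,e⟩⟩.

⟨t,⟨e,e⟩⟩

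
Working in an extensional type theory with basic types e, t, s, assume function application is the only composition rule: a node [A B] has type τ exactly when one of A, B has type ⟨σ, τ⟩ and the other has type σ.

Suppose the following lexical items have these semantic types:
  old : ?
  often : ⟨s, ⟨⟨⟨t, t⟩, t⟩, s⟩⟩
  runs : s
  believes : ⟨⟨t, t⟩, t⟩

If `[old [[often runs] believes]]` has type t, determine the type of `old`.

[old [[often runs] believes]] must have type t. The sister [[often runs] believes] has type s; that is not a function onto t, so old must be the functor, of type ⟨s, t⟩.

⟨s, t⟩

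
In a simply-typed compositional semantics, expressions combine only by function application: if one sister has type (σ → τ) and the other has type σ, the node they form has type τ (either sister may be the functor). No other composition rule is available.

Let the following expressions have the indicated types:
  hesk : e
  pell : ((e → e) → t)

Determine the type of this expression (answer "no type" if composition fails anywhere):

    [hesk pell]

no type

At [hesk pell]: neither e nor ((e → e) → t) can take the other as argument; the node is ill-typed.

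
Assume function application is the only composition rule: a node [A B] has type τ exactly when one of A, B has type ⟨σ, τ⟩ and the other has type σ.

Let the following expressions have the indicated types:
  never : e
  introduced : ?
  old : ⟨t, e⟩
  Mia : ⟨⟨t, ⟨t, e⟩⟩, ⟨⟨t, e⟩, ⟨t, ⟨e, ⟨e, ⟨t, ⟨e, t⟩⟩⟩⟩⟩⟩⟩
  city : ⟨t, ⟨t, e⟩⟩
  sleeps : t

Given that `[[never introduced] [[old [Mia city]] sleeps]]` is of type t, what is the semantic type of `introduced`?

[[never introduced] [[old [Mia city]] sleeps]] must have type t. The sister [[old [Mia city]] sleeps] has type ⟨e, ⟨e, ⟨t, ⟨e, t⟩⟩⟩⟩; that is not a function onto t, so [never introduced] must be the functor, of type ⟨⟨e, ⟨e, ⟨t, ⟨e, t⟩⟩⟩⟩, t⟩.
[never introduced] must have type ⟨⟨e, ⟨e, ⟨t, ⟨e, t⟩⟩⟩⟩, t⟩. The sister never has type e; that is not a function onto ⟨⟨e, ⟨e, ⟨t, ⟨e, t⟩⟩⟩⟩, t⟩, so introduced must be the functor, of type ⟨e, ⟨⟨e, ⟨e, ⟨t, ⟨e, t⟩⟩⟩⟩, t⟩⟩.

⟨e, ⟨⟨e, ⟨e, ⟨t, ⟨e, t⟩⟩⟩⟩, t⟩⟩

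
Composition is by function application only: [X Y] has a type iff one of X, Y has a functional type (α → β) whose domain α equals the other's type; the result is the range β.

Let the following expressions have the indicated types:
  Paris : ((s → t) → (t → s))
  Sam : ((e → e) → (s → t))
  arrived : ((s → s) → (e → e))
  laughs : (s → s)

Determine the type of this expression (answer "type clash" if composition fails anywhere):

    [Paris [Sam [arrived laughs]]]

(t → s)

[arrived laughs] — arrived of type ((s → s) → (e → e)) combines with laughs of type (s → s): type (e → e).
[Sam [arrived laughs]] — Sam of type ((e → e) → (s → t)) combines with [arrived laughs] of type (e → e): type (s → t).
[Paris [Sam [arrived laughs]]] — Paris of type ((s → t) → (t → s)) combines with [Sam [arrived laughs]] of type (s → t): type (t → s).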